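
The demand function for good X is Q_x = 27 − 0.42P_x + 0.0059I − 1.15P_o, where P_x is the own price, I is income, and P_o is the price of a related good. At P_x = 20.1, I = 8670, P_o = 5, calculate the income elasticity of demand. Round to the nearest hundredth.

Substituting, Q_x = 27 − 0.42(20.1) + 0.0059(8670) − 1.15(5) = 27 − 8.442 + 51.153 − 5.75 = 63.961.
∂Q_x/∂I = +0.0059, so E_I = 0.0059·(8670/63.961) ≈ 0.80.
E_I ∈ (0,1): normal good (necessity).

0.80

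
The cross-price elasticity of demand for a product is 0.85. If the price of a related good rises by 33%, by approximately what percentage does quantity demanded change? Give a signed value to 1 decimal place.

28.1

%ΔQ ≈ E × %ΔP_y = (0.85) × (33%) ≈ 28.1%.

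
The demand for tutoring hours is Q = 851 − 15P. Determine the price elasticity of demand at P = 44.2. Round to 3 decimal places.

At P = 44.2, Q = 188.
dQ/dP = −15.
Point elasticity E = (dQ/dP)·(P/Q) = -15 × 44.2/188 ≈ -3.527.
|E| > 1, so demand is elastic at this price.

-3.527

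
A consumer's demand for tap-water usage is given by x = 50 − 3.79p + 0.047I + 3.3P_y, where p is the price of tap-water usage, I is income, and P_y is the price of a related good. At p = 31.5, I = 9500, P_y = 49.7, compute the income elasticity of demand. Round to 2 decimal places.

0.83

At the given point, x = 50 − 3.79(31.5) + 0.047(9500) + 3.3(49.7) = 50 − 119.385 + 446.5 + 164.01 = 541.125.
∂x/∂I = +0.047, so E_I = 0.047·(9500/541.125) ≈ 0.83.
E_I ∈ (0,1): normal good (necessity).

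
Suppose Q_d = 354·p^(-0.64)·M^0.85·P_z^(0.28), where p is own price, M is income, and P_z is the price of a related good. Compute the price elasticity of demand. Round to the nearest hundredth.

For a Cobb–Douglas (constant-elasticity) form Q_d = A·p^α·…, the elasticity with respect to p equals the exponent α at every point.
Here the exponent on p is -0.64, so the price elasticity of demand is -0.64.

-0.64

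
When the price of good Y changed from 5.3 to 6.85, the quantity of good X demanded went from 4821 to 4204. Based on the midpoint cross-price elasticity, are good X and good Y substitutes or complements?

complements

%ΔQ_x = (4204 − 4821)/[(4821+4204)/2] = -617/4512.5 ≈ -0.1367.
%ΔP_y = (6.85 − 5.3)/[(5.3+6.85)/2] ≈ 0.2551.
E_xy = -0.1367/0.2551 ≈ -0.536.
E_xy < 0, so the goods are complements.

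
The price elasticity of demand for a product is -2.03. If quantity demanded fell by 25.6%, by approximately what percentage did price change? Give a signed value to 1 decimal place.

12.6

%ΔQ ≈ E × %ΔP ⇒ %ΔP = %ΔQ / E = (-25.6%)/(-2.03) ≈ 12.6%.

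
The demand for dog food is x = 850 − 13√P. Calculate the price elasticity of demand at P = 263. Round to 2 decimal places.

At P = 263, x = 639.1754.
dx/dP = −13/(2√P) = −13/(2·16.2173).
Point elasticity E = (dx/dP)·(P/x) = -0.4008 × 263/639.1754 ≈ -0.16.
|E| < 1, so demand is inelastic at this price.

-0.16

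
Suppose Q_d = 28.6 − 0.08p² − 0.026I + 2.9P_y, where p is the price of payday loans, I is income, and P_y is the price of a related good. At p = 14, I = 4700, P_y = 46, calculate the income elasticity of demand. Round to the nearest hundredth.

-5.07

First evaluate Q_d: 28.6 − 0.08(14)² − 0.026(4700) + 2.9(46) = 28.6 − 15.68 − 122.2 + 133.4 = 24.12.
∂Q_d/∂I = −0.026, so E_I = -0.026·(4700/24.12) ≈ -5.07.
E_I < 0: inferior good.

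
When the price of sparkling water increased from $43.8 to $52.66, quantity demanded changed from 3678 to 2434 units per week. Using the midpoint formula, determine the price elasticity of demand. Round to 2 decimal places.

%Δq = (2434 − 3678)/[(3678 + 2434)/2] = -1244/3056 ≈ -0.4071.
%Δp = (52.66 − 43.8)/[(43.8 + 52.66)/2] = 8.86/48.23 ≈ 0.1837.
Arc elasticity E = %Δq/%Δp ≈ -0.4071/0.1837 ≈ -2.22.
|E| > 1: demand is elastic over this range.

-2.22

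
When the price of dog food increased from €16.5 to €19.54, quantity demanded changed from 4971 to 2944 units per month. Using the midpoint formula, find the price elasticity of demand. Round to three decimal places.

%Δq = (2944 − 4971)/[(4971 + 2944)/2] = -2027/3957.5 ≈ -0.5122.
%ΔP = (19.54 − 16.5)/[(16.5 + 19.54)/2] = 3.04/18.02 ≈ 0.1687.
Arc elasticity E = %Δq/%ΔP ≈ -0.5122/0.1687 ≈ -3.036.
|E| > 1: demand is elastic over this range.

-3.036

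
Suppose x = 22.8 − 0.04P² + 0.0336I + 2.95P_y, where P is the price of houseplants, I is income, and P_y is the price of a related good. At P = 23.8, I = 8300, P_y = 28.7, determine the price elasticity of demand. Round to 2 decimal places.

x = 22.8 − 0.04(23.8)² + 0.0336(8300) + 2.95(28.7) = 22.8 − 22.6576 + 278.88 + 84.665 = 363.6874.
∂x/∂P = −2·0.04·P = -1.904, so E_p = -1.904·(23.8/363.6874) ≈ -0.12.
|E_p| < 1: demand is inelastic.

-0.12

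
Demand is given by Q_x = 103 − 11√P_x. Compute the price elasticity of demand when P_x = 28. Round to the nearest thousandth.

-0.650

At P_x = 28, Q_x = 44.7935.
dQ_x/dP_x = −11/(2√P_x) = −11/(2·5.2915).
Point elasticity E = (dQ_x/dP_x)·(P_x/Q_x) = -1.0394 × 28/44.7935 ≈ -0.650.
|E| < 1, so demand is inelastic at this price.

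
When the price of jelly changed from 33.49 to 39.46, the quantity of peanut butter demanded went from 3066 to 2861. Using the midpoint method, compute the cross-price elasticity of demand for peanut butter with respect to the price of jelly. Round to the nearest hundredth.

-0.42

%ΔQ_x = (2861 − 3066)/[(3066+2861)/2] = -205/2963.5 ≈ -0.0692.
%ΔP_y = (39.46 − 33.49)/[(33.49+39.46)/2] ≈ 0.1637.
E_xy = -0.0692/0.1637 ≈ -0.42.
E_xy < 0, so peanut butter and jelly are complements.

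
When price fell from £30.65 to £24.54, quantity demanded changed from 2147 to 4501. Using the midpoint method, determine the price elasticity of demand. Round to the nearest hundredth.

-3.20

%Δq = (4501 − 2147)/[(2147 + 4501)/2] = 2354/3324 ≈ 0.7082.
%ΔP = (24.54 − 30.65)/[(30.65 + 24.54)/2] = -6.11/27.595 ≈ -0.2214.
Arc elasticity E = %Δq/%ΔP ≈ 0.7082/-0.2214 ≈ -3.20.
|E| > 1: demand is elastic over this range.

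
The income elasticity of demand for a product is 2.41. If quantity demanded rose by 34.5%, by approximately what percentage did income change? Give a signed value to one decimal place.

14.3

%ΔQ ≈ E × %ΔI ⇒ %ΔI = %ΔQ / E = (34.5%)/(2.41) ≈ 14.3%.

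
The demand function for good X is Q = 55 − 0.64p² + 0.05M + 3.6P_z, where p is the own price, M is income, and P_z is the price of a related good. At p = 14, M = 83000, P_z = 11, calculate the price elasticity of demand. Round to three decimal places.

Substituting, Q = 55 − 0.64(14)² + 0.05(83000) + 3.6(11) = 55 − 125.44 + 4150 + 39.6 = 4119.16.
∂Q/∂p = −2·0.64·p = -17.92, so E_p = -17.92·(14/4119.16) ≈ -0.061.
|E_p| < 1: demand is inelastic.

-0.061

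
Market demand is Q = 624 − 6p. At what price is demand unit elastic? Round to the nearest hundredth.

52.00

For linear demand Q = a − bp, E = −bp/(a − bp). |E| = 1 ⇒ bp = a − bp ⇒ p = a/(2b).
p = 624/(2·6) = 52.00.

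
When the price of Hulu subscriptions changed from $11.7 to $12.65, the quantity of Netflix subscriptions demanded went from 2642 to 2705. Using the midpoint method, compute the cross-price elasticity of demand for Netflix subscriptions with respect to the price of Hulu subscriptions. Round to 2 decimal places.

%ΔQ_x = (2705 − 2642)/[(2642+2705)/2] = 63/2673.5 ≈ 0.0236.
%ΔP_y = (12.65 − 11.7)/[(11.7+12.65)/2] ≈ 0.0780.
E_xy = 0.0236/0.0780 ≈ 0.30.
E_xy > 0, so Netflix subscriptions and Hulu subscriptions are substitutes.

0.30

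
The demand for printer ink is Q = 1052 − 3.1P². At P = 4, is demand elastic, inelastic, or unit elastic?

inelastic

At P = 4, Q = 1002.4.
dQ/dP = −2·3.1·P = −24.8.
Point elasticity E = (dQ/dP)·(P/Q) = -24.8 × 4/1002.4 ≈ -0.099.
|E| ≈ 0.099 < 1, so demand is inelastic.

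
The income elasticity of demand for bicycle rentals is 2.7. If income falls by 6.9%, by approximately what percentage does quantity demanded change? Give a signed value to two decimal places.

%ΔQ ≈ E × %ΔI = (2.7) × (-6.9%) = -18.63%.

-18.63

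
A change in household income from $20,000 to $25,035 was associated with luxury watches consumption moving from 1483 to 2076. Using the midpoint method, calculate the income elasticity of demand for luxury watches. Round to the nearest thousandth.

1.490

%ΔQ = (2076 − 1483)/[(1483+2076)/2] = 593/1779.5 ≈ 0.3332.
%ΔI = (25,035 − 20,000)/[(20,000+25,035)/2] = 5035/22517.5 ≈ 0.2236.
E_I = %ΔQ/%ΔI ≈ 1.490.
E_I > 1: normal good (luxury).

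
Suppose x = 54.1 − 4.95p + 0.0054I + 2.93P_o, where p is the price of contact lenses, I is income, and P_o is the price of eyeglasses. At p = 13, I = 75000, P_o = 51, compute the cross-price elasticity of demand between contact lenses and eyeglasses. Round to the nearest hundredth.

0.27

Substituting, x = 54.1 − 4.95(13) + 0.0054(75000) + 2.93(51) = 54.1 − 64.35 + 405 + 149.43 = 544.18.
∂x/∂P_o = +2.93, so E_xy = 2.93·(51/544.18) ≈ 0.27.
E_xy > 0: the goods are substitutes.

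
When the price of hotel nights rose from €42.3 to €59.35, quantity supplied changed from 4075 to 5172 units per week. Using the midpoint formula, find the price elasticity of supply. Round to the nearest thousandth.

%ΔQ = (5172 − 4075)/[(4075 + 5172)/2] = 1097/4623.5 ≈ 0.2373.
%Δp = (59.35 − 42.3)/[(42.3 + 59.35)/2] = 17.05/50.825 ≈ 0.3355.
Arc elasticity E = %ΔQ/%Δp ≈ 0.2373/0.3355 ≈ 0.707.
|E| < 1: supply is inelastic over this range.

0.707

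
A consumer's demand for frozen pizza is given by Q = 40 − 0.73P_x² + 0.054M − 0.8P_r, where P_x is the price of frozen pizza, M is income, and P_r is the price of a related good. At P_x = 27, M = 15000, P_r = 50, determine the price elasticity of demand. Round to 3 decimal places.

Substituting, Q = 40 − 0.73(27)² + 0.054(15000) − 0.8(50) = 40 − 532.17 + 810 − 40 = 277.83.
∂Q/∂P_x = −2·0.73·P_x = -39.42, so E_p = -39.42·(27/277.83) ≈ -3.831.
|E_p| > 1: demand is elastic.

-3.831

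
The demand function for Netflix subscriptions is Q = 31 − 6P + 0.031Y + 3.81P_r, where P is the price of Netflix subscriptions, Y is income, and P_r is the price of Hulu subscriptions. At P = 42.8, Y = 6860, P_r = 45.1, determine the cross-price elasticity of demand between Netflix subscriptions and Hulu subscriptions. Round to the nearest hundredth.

1.08

Substituting, Q = 31 − 6(42.8) + 0.031(6860) + 3.81(45.1) = 31 − 256.8 + 212.66 + 171.831 = 158.691.
∂Q/∂P_r = +3.81, so E_xy = 3.81·(45.1/158.691) ≈ 1.08.
E_xy > 0: the goods are substitutes.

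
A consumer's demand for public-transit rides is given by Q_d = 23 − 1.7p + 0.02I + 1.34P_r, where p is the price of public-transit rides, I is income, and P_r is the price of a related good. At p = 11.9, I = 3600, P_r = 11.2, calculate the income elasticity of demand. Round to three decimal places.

Q_d = 23 − 1.7(11.9) + 0.02(3600) + 1.34(11.2) = 23 − 20.23 + 72 + 15.008 = 89.778.
∂Q_d/∂I = +0.02, so E_I = 0.02·(3600/89.778) ≈ 0.802.
E_I ∈ (0,1): normal good (necessity).

0.802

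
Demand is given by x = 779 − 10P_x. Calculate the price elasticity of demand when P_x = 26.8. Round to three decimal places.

-0.524

At P_x = 26.8, x = 511.
dx/dP_x = −10.
Point elasticity E = (dx/dP_x)·(P_x/x) = -10 × 26.8/511 ≈ -0.524.
|E| < 1, so demand is inelastic at this price.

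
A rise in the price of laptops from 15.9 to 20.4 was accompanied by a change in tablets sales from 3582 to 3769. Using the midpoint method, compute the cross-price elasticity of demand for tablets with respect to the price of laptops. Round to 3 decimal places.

0.205

%ΔQ_x = (3769 − 3582)/[(3582+3769)/2] = 187/3675.5 ≈ 0.0509.
%ΔP_y = (20.4 − 15.9)/[(15.9+20.4)/2] ≈ 0.2479.
E_xy = 0.0509/0.2479 ≈ 0.205.
E_xy > 0, so tablets and laptops are substitutes.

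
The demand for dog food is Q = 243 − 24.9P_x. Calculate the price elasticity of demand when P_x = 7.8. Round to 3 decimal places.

-3.982

At P_x = 7.8, Q = 48.78.
dQ/dP_x = −24.9.
Point elasticity E = (dQ/dP_x)·(P_x/Q) = -24.9 × 7.8/48.78 ≈ -3.982.
|E| > 1, so demand is elastic at this price.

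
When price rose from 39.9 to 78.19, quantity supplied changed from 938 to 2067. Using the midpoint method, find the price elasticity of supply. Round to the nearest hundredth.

1.16

%Δq = (2067 − 938)/[(938 + 2067)/2] = 1129/1502.5 ≈ 0.7514.
%Δp = (78.19 − 39.9)/[(39.9 + 78.19)/2] = 38.29/59.045 ≈ 0.6485.
Arc elasticity E = %Δq/%Δp ≈ 0.7514/0.6485 ≈ 1.16.
|E| > 1: supply is elastic over this range.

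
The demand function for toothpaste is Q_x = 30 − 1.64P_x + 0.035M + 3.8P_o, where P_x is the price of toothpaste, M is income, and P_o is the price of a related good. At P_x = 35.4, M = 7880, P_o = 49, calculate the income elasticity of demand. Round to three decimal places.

0.636

First evaluate Q_x: 30 − 1.64(35.4) + 0.035(7880) + 3.8(49) = 30 − 58.056 + 275.8 + 186.2 = 433.944.
∂Q_x/∂M = +0.035, so E_I = 0.035·(7880/433.944) ≈ 0.636.
E_I ∈ (0,1): normal good (necessity).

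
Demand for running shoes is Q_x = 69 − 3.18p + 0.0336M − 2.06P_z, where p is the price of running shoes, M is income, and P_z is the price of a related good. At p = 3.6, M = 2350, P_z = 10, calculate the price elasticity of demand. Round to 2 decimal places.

-0.10

At the given point, Q_x = 69 − 3.18(3.6) + 0.0336(2350) − 2.06(10) = 69 − 11.448 + 78.96 − 20.6 = 115.912.
∂Q_x/∂p = −3.18, so E_p = (−3.18)·(3.6/115.912) ≈ -0.10.
|E_p| < 1: demand is inelastic.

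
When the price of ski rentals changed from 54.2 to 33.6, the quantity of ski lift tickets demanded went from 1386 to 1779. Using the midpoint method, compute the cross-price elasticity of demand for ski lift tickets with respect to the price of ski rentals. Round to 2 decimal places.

-0.53

%ΔQ_x = (1779 − 1386)/[(1386+1779)/2] = 393/1582.5 ≈ 0.2483.
%ΔP_y = (33.6 − 54.2)/[(54.2+33.6)/2] ≈ -0.4692.
E_xy = 0.2483/-0.4692 ≈ -0.53.
E_xy < 0, so ski lift tickets and ski rentals are complements.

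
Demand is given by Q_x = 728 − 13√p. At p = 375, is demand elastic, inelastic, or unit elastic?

At p = 375, Q_x = 476.2561.
dQ_x/dp = −13/(2√p) = −13/(2·19.3649).
Point elasticity E = (dQ_x/dp)·(p/Q_x) = -0.3357 × 375/476.2561 ≈ -0.264.
|E| ≈ 0.264 < 1, so demand is inelastic.

inelastic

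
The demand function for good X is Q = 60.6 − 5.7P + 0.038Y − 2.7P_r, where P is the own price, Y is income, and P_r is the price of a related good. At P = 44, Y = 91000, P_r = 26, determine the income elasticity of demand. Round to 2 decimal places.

1.08

Q = 60.6 − 5.7(44) + 0.038(91000) − 2.7(26) = 60.6 − 250.8 + 3458 − 70.2 = 3197.6.
∂Q/∂Y = +0.038, so E_I = 0.038·(91000/3197.6) ≈ 1.08.
E_I > 1: normal good (luxury).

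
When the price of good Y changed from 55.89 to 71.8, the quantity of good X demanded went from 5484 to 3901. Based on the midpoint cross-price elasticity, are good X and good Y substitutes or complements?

complements

%ΔQ_x = (3901 − 5484)/[(5484+3901)/2] = -1583/4692.5 ≈ -0.3373.
%ΔP_y = (71.8 − 55.89)/[(55.89+71.8)/2] ≈ 0.2492.
E_xy = -0.3373/0.2492 ≈ -1.354.
E_xy < 0, so the goods are complements.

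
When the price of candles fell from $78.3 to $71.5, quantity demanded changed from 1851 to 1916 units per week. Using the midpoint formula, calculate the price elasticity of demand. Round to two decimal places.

%Δq = (1916 − 1851)/[(1851 + 1916)/2] = 65/1883.5 ≈ 0.0345.
%ΔP = (71.5 − 78.3)/[(78.3 + 71.5)/2] = -6.8/74.9 ≈ -0.0908.
Arc elasticity E = %Δq/%ΔP ≈ 0.0345/-0.0908 ≈ -0.38.
|E| < 1: demand is inelastic over this range.

-0.38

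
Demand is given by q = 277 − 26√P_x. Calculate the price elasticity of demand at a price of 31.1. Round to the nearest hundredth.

At P_x = 31.1, q = 132.0048.
dq/dP_x = −26/(2√P_x) = −26/(2·5.5767).
Point elasticity E = (dq/dP_x)·(P_x/q) = -2.3311 × 31.1/132.0048 ≈ -0.55.
|E| < 1, so demand is inelastic at this price.

-0.55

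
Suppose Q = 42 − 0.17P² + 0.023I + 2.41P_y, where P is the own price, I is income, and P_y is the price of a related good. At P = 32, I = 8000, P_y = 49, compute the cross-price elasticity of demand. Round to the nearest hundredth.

Substituting, Q = 42 − 0.17(32)² + 0.023(8000) + 2.41(49) = 42 − 174.08 + 184 + 118.09 = 170.01.
∂Q/∂P_y = +2.41, so E_xy = 2.41·(49/170.01) ≈ 0.69.
E_xy > 0: the goods are substitutes.

0.69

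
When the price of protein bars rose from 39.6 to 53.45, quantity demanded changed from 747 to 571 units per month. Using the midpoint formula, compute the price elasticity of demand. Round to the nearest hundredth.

%Δq = (571 − 747)/[(747 + 571)/2] = -176/659 ≈ -0.2671.
%ΔP = (53.45 − 39.6)/[(39.6 + 53.45)/2] = 13.85/46.525 ≈ 0.2977.
Arc elasticity E = %Δq/%ΔP ≈ -0.2671/0.2977 ≈ -0.90.
|E| < 1: demand is inelastic over this range.

-0.90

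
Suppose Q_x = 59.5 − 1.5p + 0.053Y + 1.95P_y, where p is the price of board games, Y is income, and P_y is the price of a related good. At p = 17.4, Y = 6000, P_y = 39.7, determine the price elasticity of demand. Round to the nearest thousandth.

Q_x = 59.5 − 1.5(17.4) + 0.053(6000) + 1.95(39.7) = 59.5 − 26.1 + 318 + 77.415 = 428.815.
∂Q_x/∂p = −1.5, so E_p = (−1.5)·(17.4/428.815) ≈ -0.061.
|E_p| < 1: demand is inelastic.

-0.061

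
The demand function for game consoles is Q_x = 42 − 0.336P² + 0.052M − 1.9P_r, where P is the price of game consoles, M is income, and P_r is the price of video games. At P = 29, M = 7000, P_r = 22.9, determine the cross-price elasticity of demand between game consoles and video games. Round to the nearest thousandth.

Evaluating quantity at (P, M, P_r) gives Q_x = 42 − 0.336(29)² + 0.052(7000) − 1.9(22.9) = 42 − 282.576 + 364 − 43.51 = 79.914.
∂Q_x/∂P_r = −1.9, so E_xy = -1.9·(22.9/79.914) ≈ -0.544.
E_xy < 0: the goods are complements.

-0.544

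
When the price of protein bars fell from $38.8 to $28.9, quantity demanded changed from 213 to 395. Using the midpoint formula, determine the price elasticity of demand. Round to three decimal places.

%Δq = (395 − 213)/[(213 + 395)/2] = 182/304 ≈ 0.5987.
%Δp = (28.9 − 38.8)/[(38.8 + 28.9)/2] = -9.9/33.85 ≈ -0.2925.
Arc elasticity E = %Δq/%Δp ≈ 0.5987/-0.2925 ≈ -2.047.
|E| > 1: demand is elastic over this range.

-2.047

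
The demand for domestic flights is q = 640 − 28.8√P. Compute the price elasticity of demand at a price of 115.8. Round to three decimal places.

At P = 115.8, q = 330.082.
dq/dP = −28.8/(2√P) = −28.8/(2·10.761).
Point elasticity E = (dq/dP)·(P/q) = -1.3382 × 115.8/330.082 ≈ -0.469.
|E| < 1, so demand is inelastic at this price.

-0.469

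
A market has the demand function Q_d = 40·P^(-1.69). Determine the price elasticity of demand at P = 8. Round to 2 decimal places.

For a Cobb–Douglas (constant-elasticity) form Q_d = A·P^α·…, the elasticity with respect to P equals the exponent α at every point.
Here the exponent on P is -1.69, so the price elasticity of demand is -1.69.

-1.69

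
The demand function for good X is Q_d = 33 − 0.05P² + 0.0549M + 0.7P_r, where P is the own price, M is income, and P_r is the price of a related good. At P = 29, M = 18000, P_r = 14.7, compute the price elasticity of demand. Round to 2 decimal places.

-0.08

First evaluate Q_d: 33 − 0.05(29)² + 0.0549(18000) + 0.7(14.7) = 33 − 42.05 + 988.2 + 10.29 = 989.44.
∂Q_d/∂P = −2·0.05·P = -2.9, so E_p = -2.9·(29/989.44) ≈ -0.08.
|E_p| < 1: demand is inelastic.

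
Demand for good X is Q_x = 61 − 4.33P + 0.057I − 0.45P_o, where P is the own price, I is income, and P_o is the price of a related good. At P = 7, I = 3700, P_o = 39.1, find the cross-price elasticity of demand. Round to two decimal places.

-0.08

Substituting, Q_x = 61 − 4.33(7) + 0.057(3700) − 0.45(39.1) = 61 − 30.31 + 210.9 − 17.595 = 223.995.
∂Q_x/∂P_o = −0.45, so E_xy = -0.45·(39.1/223.995) ≈ -0.08.
E_xy < 0: the goods are complements.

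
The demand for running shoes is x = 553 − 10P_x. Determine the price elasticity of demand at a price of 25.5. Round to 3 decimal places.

At P_x = 25.5, x = 298.
dx/dP_x = −10.
Point elasticity E = (dx/dP_x)·(P_x/x) = -10 × 25.5/298 ≈ -0.856.
|E| < 1, so demand is inelastic at this price.

-0.856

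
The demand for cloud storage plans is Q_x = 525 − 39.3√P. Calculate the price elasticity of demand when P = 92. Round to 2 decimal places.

-1.27

At P = 92, Q_x = 148.0476.
dQ_x/dP = −39.3/(2√P) = −39.3/(2·9.5917).
Point elasticity E = (dQ_x/dP)·(P/Q_x) = -2.0487 × 92/148.0476 ≈ -1.27.
|E| > 1, so demand is elastic at this price.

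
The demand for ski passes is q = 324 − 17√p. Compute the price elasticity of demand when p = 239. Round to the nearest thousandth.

-2.148

At p = 239, q = 61.1864.
dq/dp = −17/(2√p) = −17/(2·15.4596).
Point elasticity E = (dq/dp)·(p/q) = -0.5498 × 239/61.1864 ≈ -2.148.
|E| > 1, so demand is elastic at this price.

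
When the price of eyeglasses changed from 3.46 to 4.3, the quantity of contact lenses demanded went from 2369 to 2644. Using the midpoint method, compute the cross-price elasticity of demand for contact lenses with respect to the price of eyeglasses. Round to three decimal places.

%ΔQ_x = (2644 − 2369)/[(2369+2644)/2] = 275/2506.5 ≈ 0.1097.
%ΔP_y = (4.3 − 3.46)/[(3.46+4.3)/2] ≈ 0.2165.
E_xy = 0.1097/0.2165 ≈ 0.507.
E_xy > 0, so contact lenses and eyeglasses are substitutes.

0.507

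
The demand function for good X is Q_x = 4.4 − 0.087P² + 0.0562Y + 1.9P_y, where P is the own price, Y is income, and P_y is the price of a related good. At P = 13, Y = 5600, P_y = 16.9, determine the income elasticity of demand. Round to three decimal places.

First evaluate Q_x: 4.4 − 0.087(13)² + 0.0562(5600) + 1.9(16.9) = 4.4 − 14.703 + 314.72 + 32.11 = 336.527.
∂Q_x/∂Y = +0.0562, so E_I = 0.0562·(5600/336.527) ≈ 0.935.
E_I ∈ (0,1): normal good (necessity).

0.935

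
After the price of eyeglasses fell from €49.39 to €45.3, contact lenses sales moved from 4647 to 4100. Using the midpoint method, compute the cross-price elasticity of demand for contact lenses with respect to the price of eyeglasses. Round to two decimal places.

%ΔQ_x = (4100 − 4647)/[(4647+4100)/2] = -547/4373.5 ≈ -0.1251.
%ΔP_y = (45.3 − 49.39)/[(49.39+45.3)/2] ≈ -0.0864.
E_xy = -0.1251/-0.0864 ≈ 1.45.
E_xy > 0, so contact lenses and eyeglasses are substitutes.

1.45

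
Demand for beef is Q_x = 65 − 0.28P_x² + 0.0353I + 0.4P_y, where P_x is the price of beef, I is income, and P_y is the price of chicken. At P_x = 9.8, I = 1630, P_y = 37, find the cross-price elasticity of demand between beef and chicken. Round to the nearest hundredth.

0.13

Q_x = 65 − 0.28(9.8)² + 0.0353(1630) + 0.4(37) = 65 − 26.8912 + 57.539 + 14.8 = 110.4478.
∂Q_x/∂P_y = +0.4, so E_xy = 0.4·(37/110.4478) ≈ 0.13.
E_xy > 0: the goods are substitutes.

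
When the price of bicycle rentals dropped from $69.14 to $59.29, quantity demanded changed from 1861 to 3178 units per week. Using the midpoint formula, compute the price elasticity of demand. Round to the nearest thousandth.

%Δq = (3178 − 1861)/[(1861 + 3178)/2] = 1317/2519.5 ≈ 0.5227.
%Δp = (59.29 − 69.14)/[(69.14 + 59.29)/2] = -9.85/64.215 ≈ -0.1534.
Arc elasticity E = %Δq/%Δp ≈ 0.5227/-0.1534 ≈ -3.408.
|E| > 1: demand is elastic over this range.

-3.408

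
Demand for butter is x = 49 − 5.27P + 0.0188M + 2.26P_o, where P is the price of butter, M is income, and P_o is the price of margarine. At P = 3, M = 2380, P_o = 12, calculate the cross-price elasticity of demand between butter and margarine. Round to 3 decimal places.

0.258

x = 49 − 5.27(3) + 0.0188(2380) + 2.26(12) = 49 − 15.81 + 44.744 + 27.12 = 105.054.
∂x/∂P_o = +2.26, so E_xy = 2.26·(12/105.054) ≈ 0.258.
E_xy > 0: the goods are substitutes.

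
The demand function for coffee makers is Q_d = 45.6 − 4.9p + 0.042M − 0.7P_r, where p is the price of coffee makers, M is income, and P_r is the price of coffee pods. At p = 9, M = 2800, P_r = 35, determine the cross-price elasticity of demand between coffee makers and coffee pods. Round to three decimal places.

-0.259

Substituting, Q_d = 45.6 − 4.9(9) + 0.042(2800) − 0.7(35) = 45.6 − 44.1 + 117.6 − 24.5 = 94.6.
∂Q_d/∂P_r = −0.7, so E_xy = -0.7·(35/94.6) ≈ -0.259.
E_xy < 0: the goods are complements.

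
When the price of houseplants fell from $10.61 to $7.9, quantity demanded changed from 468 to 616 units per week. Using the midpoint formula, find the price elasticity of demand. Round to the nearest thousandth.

%ΔQ = (616 − 468)/[(468 + 616)/2] = 148/542 ≈ 0.2731.
%ΔP = (7.9 − 10.61)/[(10.61 + 7.9)/2] = -2.71/9.255 ≈ -0.2928.
Arc elasticity E = %ΔQ/%ΔP ≈ 0.2731/-0.2928 ≈ -0.933.
|E| < 1: demand is inelastic over this range.

-0.933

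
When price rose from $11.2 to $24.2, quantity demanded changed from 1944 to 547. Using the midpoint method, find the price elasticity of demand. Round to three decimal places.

%ΔQ = (547 − 1944)/[(1944 + 547)/2] = -1397/1245.5 ≈ -1.1216.
%ΔP = (24.2 − 11.2)/[(11.2 + 24.2)/2] = 13/17.7 ≈ 0.7345.
Arc elasticity E = %ΔQ/%ΔP ≈ -1.1216/0.7345 ≈ -1.527.
|E| > 1: demand is elastic over this range.

-1.527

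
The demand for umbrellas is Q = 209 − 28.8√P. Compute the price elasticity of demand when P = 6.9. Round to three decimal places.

-0.284

At P = 6.9, Q = 133.3486.
dQ/dP = −28.8/(2√P) = −28.8/(2·2.6268).
Point elasticity E = (dQ/dP)·(P/Q) = -5.482 × 6.9/133.3486 ≈ -0.284.
|E| < 1, so demand is inelastic at this price.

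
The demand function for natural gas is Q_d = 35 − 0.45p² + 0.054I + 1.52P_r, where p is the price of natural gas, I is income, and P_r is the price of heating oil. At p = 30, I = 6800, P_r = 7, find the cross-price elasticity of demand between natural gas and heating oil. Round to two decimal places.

First evaluate Q_d: 35 − 0.45(30)² + 0.054(6800) + 1.52(7) = 35 − 405 + 367.2 + 10.64 = 7.84.
∂Q_d/∂P_r = +1.52, so E_xy = 1.52·(7/7.84) ≈ 1.36.
E_xy > 0: the goods are substitutes.

1.36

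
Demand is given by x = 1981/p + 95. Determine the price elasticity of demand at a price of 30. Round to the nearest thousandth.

-0.410

At p = 30, x = 161.0333.
dx/dp = −1981/p² = −2.2011.
Point elasticity E = (dx/dp)·(p/x) = -2.2011 × 30/161.0333 ≈ -0.410.
|E| < 1, so demand is inelastic at this price.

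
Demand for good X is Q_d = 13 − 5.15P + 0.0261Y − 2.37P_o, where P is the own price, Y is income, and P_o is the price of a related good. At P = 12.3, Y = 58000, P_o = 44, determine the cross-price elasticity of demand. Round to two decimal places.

At the given point, Q_d = 13 − 5.15(12.3) + 0.0261(58000) − 2.37(44) = 13 − 63.345 + 1513.8 − 104.28 = 1359.175.
∂Q_d/∂P_o = −2.37, so E_xy = -2.37·(44/1359.175) ≈ -0.08.
E_xy < 0: the goods are complements.

-0.08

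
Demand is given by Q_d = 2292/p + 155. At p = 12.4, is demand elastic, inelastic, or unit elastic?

At p = 12.4, Q_d = 339.8387.
dQ_d/dp = −2292/p² = −14.9063.
Point elasticity E = (dQ_d/dp)·(p/Q_d) = -14.9063 × 12.4/339.8387 ≈ -0.544.
|E| ≈ 0.544 < 1, so demand is inelastic.

inelastic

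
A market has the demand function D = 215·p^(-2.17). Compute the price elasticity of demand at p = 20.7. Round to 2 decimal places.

-2.17

For a Cobb–Douglas (constant-elasticity) form D = A·p^α·…, the elasticity with respect to p equals the exponent α at every point.
Here the exponent on p is -2.17, so the price elasticity of demand is -2.17.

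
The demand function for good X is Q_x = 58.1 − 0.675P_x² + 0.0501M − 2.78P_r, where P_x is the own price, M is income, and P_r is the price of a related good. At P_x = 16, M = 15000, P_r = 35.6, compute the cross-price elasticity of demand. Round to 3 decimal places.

At the given point, Q_x = 58.1 − 0.675(16)² + 0.0501(15000) − 2.78(35.6) = 58.1 − 172.8 + 751.5 − 98.968 = 537.832.
∂Q_x/∂P_r = −2.78, so E_xy = -2.78·(35.6/537.832) ≈ -0.184.
E_xy < 0: the goods are complements.

-0.184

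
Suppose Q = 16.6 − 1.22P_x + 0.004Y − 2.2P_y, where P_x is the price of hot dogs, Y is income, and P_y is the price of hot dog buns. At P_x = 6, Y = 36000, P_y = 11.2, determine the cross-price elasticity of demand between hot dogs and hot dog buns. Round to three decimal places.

-0.192

At the given point, Q = 16.6 − 1.22(6) + 0.004(36000) − 2.2(11.2) = 16.6 − 7.32 + 144 − 24.64 = 128.64.
∂Q/∂P_y = −2.2, so E_xy = -2.2·(11.2/128.64) ≈ -0.192.
E_xy < 0: the goods are complements.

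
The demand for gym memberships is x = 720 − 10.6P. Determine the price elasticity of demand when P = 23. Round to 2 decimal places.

-0.51

At P = 23, x = 476.2.
dx/dP = −10.6.
Point elasticity E = (dx/dP)·(P/x) = -10.6 × 23/476.2 ≈ -0.51.
|E| < 1, so demand is inelastic at this price.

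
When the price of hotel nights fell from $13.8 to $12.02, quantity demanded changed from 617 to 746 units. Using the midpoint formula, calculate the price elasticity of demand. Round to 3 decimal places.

%Δq = (746 − 617)/[(617 + 746)/2] = 129/681.5 ≈ 0.1893.
%ΔP = (12.02 − 13.8)/[(13.8 + 12.02)/2] = -1.78/12.91 ≈ -0.1379.
Arc elasticity E = %Δq/%ΔP ≈ 0.1893/-0.1379 ≈ -1.373.
|E| > 1: demand is elastic over this range.

-1.373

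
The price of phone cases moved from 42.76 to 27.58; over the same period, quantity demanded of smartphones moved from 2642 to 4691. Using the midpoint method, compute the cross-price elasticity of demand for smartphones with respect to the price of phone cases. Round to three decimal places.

-1.295

%ΔQ_x = (4691 − 2642)/[(2642+4691)/2] = 2049/3666.5 ≈ 0.5588.
%ΔP_y = (27.58 − 42.76)/[(42.76+27.58)/2] ≈ -0.4316.
E_xy = 0.5588/-0.4316 ≈ -1.295.
E_xy < 0, so smartphones and phone cases are complements.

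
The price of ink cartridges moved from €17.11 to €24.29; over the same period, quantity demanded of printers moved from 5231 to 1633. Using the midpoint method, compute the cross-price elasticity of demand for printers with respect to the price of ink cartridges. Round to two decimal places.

-3.02

%ΔQ_x = (1633 − 5231)/[(5231+1633)/2] = -3598/3432 ≈ -1.0484.
%ΔP_y = (24.29 − 17.11)/[(17.11+24.29)/2] ≈ 0.3469.
E_xy = -1.0484/0.3469 ≈ -3.02.
E_xy < 0, so printers and ink cartridges are complements.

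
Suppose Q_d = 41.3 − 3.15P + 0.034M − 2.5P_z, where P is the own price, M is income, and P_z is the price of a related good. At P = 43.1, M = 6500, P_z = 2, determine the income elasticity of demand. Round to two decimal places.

Q_d = 41.3 − 3.15(43.1) + 0.034(6500) − 2.5(2) = 41.3 − 135.765 + 221 − 5 = 121.535.
∂Q_d/∂M = +0.034, so E_I = 0.034·(6500/121.535) ≈ 1.82.
E_I > 1: normal good (luxury).

1.82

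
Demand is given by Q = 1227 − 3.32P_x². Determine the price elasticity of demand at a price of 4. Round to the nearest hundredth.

-0.09

At P_x = 4, Q = 1173.88.
dQ/dP_x = −2·3.32·P_x = −26.56.
Point elasticity E = (dQ/dP_x)·(P_x/Q) = -26.56 × 4/1173.88 ≈ -0.09.
|E| < 1, so demand is inelastic at this price.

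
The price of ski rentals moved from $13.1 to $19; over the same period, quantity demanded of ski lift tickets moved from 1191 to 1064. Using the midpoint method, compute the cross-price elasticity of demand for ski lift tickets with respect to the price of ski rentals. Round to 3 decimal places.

-0.306

%ΔQ_x = (1064 − 1191)/[(1191+1064)/2] = -127/1127.5 ≈ -0.1126.
%ΔP_y = (19 − 13.1)/[(13.1+19)/2] ≈ 0.3676.
E_xy = -0.1126/0.3676 ≈ -0.306.
E_xy < 0, so ski lift tickets and ski rentals are complements.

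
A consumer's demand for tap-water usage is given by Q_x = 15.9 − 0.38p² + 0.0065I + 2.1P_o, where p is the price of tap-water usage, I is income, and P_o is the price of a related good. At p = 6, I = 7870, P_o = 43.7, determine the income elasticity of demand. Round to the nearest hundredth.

0.35

Evaluating quantity at (p, I, P_o) gives Q_x = 15.9 − 0.38(6)² + 0.0065(7870) + 2.1(43.7) = 15.9 − 13.68 + 51.155 + 91.77 = 145.145.
∂Q_x/∂I = +0.0065, so E_I = 0.0065·(7870/145.145) ≈ 0.35.
E_I ∈ (0,1): normal good (necessity).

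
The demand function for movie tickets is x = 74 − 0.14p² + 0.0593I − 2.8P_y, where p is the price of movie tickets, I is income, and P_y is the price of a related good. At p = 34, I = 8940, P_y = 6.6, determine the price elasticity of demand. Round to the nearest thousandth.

-0.764

At the given point, x = 74 − 0.14(34)² + 0.0593(8940) − 2.8(6.6) = 74 − 161.84 + 530.142 − 18.48 = 423.822.
∂x/∂p = −2·0.14·p = -9.52, so E_p = -9.52·(34/423.822) ≈ -0.764.
|E_p| < 1: demand is inelastic.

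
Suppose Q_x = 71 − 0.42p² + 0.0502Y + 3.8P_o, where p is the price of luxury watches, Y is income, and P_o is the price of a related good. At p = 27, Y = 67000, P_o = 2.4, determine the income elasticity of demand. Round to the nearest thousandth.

1.072

Q_x = 71 − 0.42(27)² + 0.0502(67000) + 3.8(2.4) = 71 − 306.18 + 3363.4 + 9.12 = 3137.34.
∂Q_x/∂Y = +0.0502, so E_I = 0.0502·(67000/3137.34) ≈ 1.072.
E_I > 1: normal good (luxury).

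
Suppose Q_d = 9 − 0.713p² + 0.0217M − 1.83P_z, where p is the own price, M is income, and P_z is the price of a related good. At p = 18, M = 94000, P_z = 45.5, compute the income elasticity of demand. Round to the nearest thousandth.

Evaluating quantity at (p, M, P_z) gives Q_d = 9 − 0.713(18)² + 0.0217(94000) − 1.83(45.5) = 9 − 231.012 + 2039.8 − 83.265 = 1734.523.
∂Q_d/∂M = +0.0217, so E_I = 0.0217·(94000/1734.523) ≈ 1.176.
E_I > 1: normal good (luxury).

1.176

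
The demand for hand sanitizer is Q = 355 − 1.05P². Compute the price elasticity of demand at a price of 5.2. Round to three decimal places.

-0.174

At P = 5.2, Q = 326.608.
dQ/dP = −2·1.05·P = −10.92.
Point elasticity E = (dQ/dP)·(P/Q) = -10.92 × 5.2/326.608 ≈ -0.174.
|E| < 1, so demand is inelastic at this price.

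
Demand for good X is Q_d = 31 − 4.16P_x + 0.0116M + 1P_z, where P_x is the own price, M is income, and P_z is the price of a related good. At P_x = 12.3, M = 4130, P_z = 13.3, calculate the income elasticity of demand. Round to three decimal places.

1.167

First evaluate Q_d: 31 − 4.16(12.3) + 0.0116(4130) + 1(13.3) = 31 − 51.168 + 47.908 + 13.3 = 41.04.
∂Q_d/∂M = +0.0116, so E_I = 0.0116·(4130/41.04) ≈ 1.167.
E_I > 1: normal good (luxury).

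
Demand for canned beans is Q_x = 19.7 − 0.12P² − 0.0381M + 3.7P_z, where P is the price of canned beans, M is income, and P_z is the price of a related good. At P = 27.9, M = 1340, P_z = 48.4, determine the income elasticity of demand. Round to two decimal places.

-0.94

Substituting, Q_x = 19.7 − 0.12(27.9)² − 0.0381(1340) + 3.7(48.4) = 19.7 − 93.4092 − 51.054 + 179.08 = 54.3168.
∂Q_x/∂M = −0.0381, so E_I = -0.0381·(1340/54.3168) ≈ -0.94.
E_I < 0: inferior good.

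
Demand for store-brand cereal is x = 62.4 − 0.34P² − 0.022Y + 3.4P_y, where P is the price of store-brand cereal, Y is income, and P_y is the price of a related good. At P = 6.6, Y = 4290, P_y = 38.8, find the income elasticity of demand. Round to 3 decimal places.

First evaluate x: 62.4 − 0.34(6.6)² − 0.022(4290) + 3.4(38.8) = 62.4 − 14.8104 − 94.38 + 131.92 = 85.1296.
∂x/∂Y = −0.022, so E_I = -0.022·(4290/85.1296) ≈ -1.109.
E_I < 0: inferior good.

-1.109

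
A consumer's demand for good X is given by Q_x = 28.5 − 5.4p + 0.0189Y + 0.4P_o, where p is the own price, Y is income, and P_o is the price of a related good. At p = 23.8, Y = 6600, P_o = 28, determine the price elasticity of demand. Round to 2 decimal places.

Substituting, Q_x = 28.5 − 5.4(23.8) + 0.0189(6600) + 0.4(28) = 28.5 − 128.52 + 124.74 + 11.2 = 35.92.
∂Q_x/∂p = −5.4, so E_p = (−5.4)·(23.8/35.92) ≈ -3.58.
|E_p| > 1: demand is elastic.

-3.58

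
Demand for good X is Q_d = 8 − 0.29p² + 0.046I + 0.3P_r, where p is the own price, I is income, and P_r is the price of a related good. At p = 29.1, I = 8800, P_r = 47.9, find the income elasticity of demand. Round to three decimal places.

Substituting, Q_d = 8 − 0.29(29.1)² + 0.046(8800) + 0.3(47.9) = 8 − 245.5749 + 404.8 + 14.37 = 181.5951.
∂Q_d/∂I = +0.046, so E_I = 0.046·(8800/181.5951) ≈ 2.229.
E_I > 1: normal good (luxury).

2.229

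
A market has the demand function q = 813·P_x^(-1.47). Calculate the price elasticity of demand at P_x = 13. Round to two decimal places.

For a Cobb–Douglas (constant-elasticity) form q = A·P_x^α·…, the elasticity with respect to P_x equals the exponent α at every point.
Here the exponent on P_x is -1.47, so the price elasticity of demand is -1.47.

-1.47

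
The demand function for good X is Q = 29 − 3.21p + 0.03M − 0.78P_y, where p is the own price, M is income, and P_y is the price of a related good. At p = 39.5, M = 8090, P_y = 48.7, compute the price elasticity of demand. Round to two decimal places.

First evaluate Q: 29 − 3.21(39.5) + 0.03(8090) − 0.78(48.7) = 29 − 126.795 + 242.7 − 37.986 = 106.919.
∂Q/∂p = −3.21, so E_p = (−3.21)·(39.5/106.919) ≈ -1.19.
|E_p| > 1: demand is elastic.

-1.19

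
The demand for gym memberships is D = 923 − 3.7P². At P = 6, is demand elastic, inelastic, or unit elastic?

At P = 6, D = 789.8.
dD/dP = −2·3.7·P = −44.4.
Point elasticity E = (dD/dP)·(P/D) = -44.4 × 6/789.8 ≈ -0.337.
|E| ≈ 0.337 < 1, so demand is inelastic.

inelastic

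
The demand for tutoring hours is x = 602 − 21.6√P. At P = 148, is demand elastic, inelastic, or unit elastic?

inelastic

At P = 148, x = 339.2247.
dx/dP = −21.6/(2√P) = −21.6/(2·12.1655).
Point elasticity E = (dx/dP)·(P/x) = -0.8878 × 148/339.2247 ≈ -0.387.
|E| ≈ 0.387 < 1, so demand is inelastic.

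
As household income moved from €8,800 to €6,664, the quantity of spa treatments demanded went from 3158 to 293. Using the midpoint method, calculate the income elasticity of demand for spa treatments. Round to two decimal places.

%ΔQ = (293 − 3158)/[(3158+293)/2] = -2865/1725.5 ≈ -1.6604.
%ΔY = (6,664 − 8,800)/[(8,800+6,664)/2] = -2136/7732 ≈ -0.2763.
E_I = %ΔQ/%ΔY ≈ 6.01.
E_I > 1: normal good (luxury).

6.01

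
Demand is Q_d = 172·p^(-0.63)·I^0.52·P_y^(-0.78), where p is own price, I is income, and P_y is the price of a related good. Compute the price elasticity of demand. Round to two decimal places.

-0.63

For a Cobb–Douglas (constant-elasticity) form Q_d = A·p^α·…, the elasticity with respect to p equals the exponent α at every point.
Here the exponent on p is -0.63, so the price elasticity of demand is -0.63.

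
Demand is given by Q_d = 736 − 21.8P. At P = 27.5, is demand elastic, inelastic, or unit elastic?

At P = 27.5, Q_d = 136.5.
dQ_d/dP = −21.8.
Point elasticity E = (dQ_d/dP)·(P/Q_d) = -21.8 × 27.5/136.5 ≈ -4.392.
|E| ≈ 4.392 > 1, so demand is elastic.

elastic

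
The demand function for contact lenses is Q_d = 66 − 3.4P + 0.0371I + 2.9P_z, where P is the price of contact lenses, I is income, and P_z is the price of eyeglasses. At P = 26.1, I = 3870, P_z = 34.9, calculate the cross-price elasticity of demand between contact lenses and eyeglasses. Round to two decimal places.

Q_d = 66 − 3.4(26.1) + 0.0371(3870) + 2.9(34.9) = 66 − 88.74 + 143.577 + 101.21 = 222.047.
∂Q_d/∂P_z = +2.9, so E_xy = 2.9·(34.9/222.047) ≈ 0.46.
E_xy > 0: the goods are substitutes.

0.46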